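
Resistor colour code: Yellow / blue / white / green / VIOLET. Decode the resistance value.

46900000 Ω

Yellow → 4 (first significant figure)
Blue → 6 (second significant figure)
White → 9 (third significant figure)
Green → ×10^5 multiplier
469 × 100000 = 46900000 Ω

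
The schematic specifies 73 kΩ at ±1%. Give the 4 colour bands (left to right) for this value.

73000 Ω = 73 × 10^3.
7 → violet
3 → orange
Multiplier 10^3 → orange.
±1% tolerance → brown.

violet, orange, orange, brown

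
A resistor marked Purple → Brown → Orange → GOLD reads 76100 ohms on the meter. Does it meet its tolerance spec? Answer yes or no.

Violet → 7 (first significant figure)
Brown → 1 (second significant figure)
Orange → ×10^3 multiplier
Gold → ±5% tolerance
71 × 1000 = 71000 Ω
Allowed range: 67450 Ω to 74550 Ω.
76100 ohms lies outside that range.

no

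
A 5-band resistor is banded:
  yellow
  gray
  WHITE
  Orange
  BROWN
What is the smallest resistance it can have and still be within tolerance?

Yellow → 4 (first significant figure)
Grey → 8 (second significant figure)
White → 9 (third significant figure)
Orange → ×10^3 multiplier
Brown → ±1% tolerance
489 × 1000 = 489000 Ω
Smallest = 489000 × (1 − 1/100) = 484110 Ω.

484110 Ω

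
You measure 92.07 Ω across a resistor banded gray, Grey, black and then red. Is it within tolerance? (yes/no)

no

Grey → 8 (first significant figure)
Grey → 8 (second significant figure)
Black → ×1 multiplier
Red → ±2% tolerance
88 × 1 = 88 Ω
Allowed range: 86.24 Ω to 89.76 Ω.
92.07 Ω lies outside that range.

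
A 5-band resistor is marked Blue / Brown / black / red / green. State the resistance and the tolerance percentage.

Blue → 6 (first significant figure)
Brown → 1 (second significant figure)
Black → 0 (third significant figure)
Red → ×10^2 multiplier
Green → ±0.5% tolerance
610 × 100 = 61000 Ω

61000 Ω ±0.5%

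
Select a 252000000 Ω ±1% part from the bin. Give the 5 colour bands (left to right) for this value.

252000000 Ω = 252 × 10^6.
2 → red
5 → green
2 → red
Multiplier 10^6 → blue.
±1% tolerance → brown.

red, green, red, blue, brown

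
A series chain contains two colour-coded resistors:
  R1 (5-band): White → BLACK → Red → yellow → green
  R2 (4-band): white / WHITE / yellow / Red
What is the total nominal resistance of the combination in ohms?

10010000 Ω

R1: white, black, red → 902; yellow ×10^4 → 9020000 Ω.
R2: white, white → 99; yellow ×10^4 → 990000 Ω.
Series: 9020000 + 990000 = 10010000 Ω.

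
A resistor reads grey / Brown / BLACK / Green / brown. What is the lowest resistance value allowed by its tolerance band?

80190000 Ω

Grey → 8 (first significant figure)
Brown → 1 (second significant figure)
Black → 0 (third significant figure)
Green → ×10^5 multiplier
Brown → ±1% tolerance
810 × 100000 = 81000000 Ω
Lowest = 81000000 × (1 − 1/100) = 80190000 Ω.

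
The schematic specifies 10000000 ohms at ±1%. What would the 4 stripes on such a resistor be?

brown, black, blue, brown

10000000 Ω = 10 × 10^6.
1 → brown
0 → black
Multiplier 10^6 → blue.
±1% tolerance → brown.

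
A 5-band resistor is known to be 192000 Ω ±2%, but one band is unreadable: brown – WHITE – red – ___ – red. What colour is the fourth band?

orange

192000 Ω = 192 × 10^3.
The fourth band is the multiplier, 10^3, which is orange.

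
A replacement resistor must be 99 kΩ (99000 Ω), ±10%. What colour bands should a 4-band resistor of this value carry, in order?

99000 Ω = 99 × 10^3.
9 → white
9 → white
Multiplier 10^3 → orange.
±10% tolerance → silver.

white, white, orange, silver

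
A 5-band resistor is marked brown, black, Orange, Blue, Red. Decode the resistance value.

Brown → 1 (first significant figure)
Black → 0 (second significant figure)
Orange → 3 (third significant figure)
Blue → ×10^6 multiplier
103 × 1000000 = 103000000 Ω

103000000 Ω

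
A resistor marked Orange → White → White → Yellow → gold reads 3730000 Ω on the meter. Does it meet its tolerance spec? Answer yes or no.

no

Orange → 3 (first significant figure)
White → 9 (second significant figure)
White → 9 (third significant figure)
Yellow → ×10^4 multiplier
Gold → ±5% tolerance
399 × 10000 = 3990000 Ω
Allowed range: 3790500 Ω to 4189500 Ω.
3730000 Ω lies outside that range.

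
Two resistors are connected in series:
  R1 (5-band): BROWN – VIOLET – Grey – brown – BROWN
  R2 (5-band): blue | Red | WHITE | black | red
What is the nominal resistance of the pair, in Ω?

R1: brown, violet, grey → 178; brown ×10 → 1780 Ω.
R2: blue, red, white → 629; black ×1 → 629 Ω.
Series: 1780 + 629 = 2409 Ω.

2409 Ω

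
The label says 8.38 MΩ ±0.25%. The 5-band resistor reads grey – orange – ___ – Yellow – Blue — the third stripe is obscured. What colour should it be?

grey

8380000 Ω = 838 × 10^4.
The third band gives digit 8 of the significand, and 8 is grey.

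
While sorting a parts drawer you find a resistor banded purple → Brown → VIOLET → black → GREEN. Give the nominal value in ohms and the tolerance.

Violet → 7 (first significant figure)
Brown → 1 (second significant figure)
Violet → 7 (third significant figure)
Black → ×1 multiplier
Green → ±0.5% tolerance
717 × 1 = 717 Ω

717 Ω ±0.5%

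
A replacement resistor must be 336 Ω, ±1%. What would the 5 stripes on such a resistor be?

orange, orange, blue, black, brown

336 Ω = 336 × 10^0.
3 → orange
3 → orange
6 → blue
Multiplier 10^0 → black.
±1% tolerance → brown.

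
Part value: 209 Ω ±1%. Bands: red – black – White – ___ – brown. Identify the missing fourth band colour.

black

209 Ω = 209 × 10^0.
The fourth band is the multiplier, 10^0, which is black.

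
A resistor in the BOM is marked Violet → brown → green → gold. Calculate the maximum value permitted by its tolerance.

Violet → 7 (first significant figure)
Brown → 1 (second significant figure)
Green → ×10^5 multiplier
Gold → ±5% tolerance
71 × 100000 = 7100000 Ω
Maximum = 7100000 × (1 + 5/100) = 7455000 Ω.

7455000 Ω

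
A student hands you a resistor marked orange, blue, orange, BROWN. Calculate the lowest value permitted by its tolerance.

35640 Ω

Orange → 3 (first significant figure)
Blue → 6 (second significant figure)
Orange → ×10^3 multiplier
Brown → ±1% tolerance
36 × 1000 = 36000 Ω
Lowest = 36000 × (1 − 1/100) = 35640 Ω.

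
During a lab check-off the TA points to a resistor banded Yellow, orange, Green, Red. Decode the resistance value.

4300000 Ω

Yellow → 4 (first significant figure)
Orange → 3 (second significant figure)
Green → ×10^5 multiplier
43 × 100000 = 4300000 Ω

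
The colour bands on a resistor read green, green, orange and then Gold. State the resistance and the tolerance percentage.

55000 Ω ±5%

Green → 5 (first significant figure)
Green → 5 (second significant figure)
Orange → ×10^3 multiplier
Gold → ±5% tolerance
55 × 1000 = 55000 Ω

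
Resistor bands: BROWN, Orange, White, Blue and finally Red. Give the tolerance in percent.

±2%

The last band, red, is the tolerance band.
Red corresponds to ±2%.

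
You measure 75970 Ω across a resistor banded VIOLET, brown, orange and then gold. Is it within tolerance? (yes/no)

Violet → 7 (first significant figure)
Brown → 1 (second significant figure)
Orange → ×10^3 multiplier
Gold → ±5% tolerance
71 × 1000 = 71000 Ω
Allowed range: 67450 Ω to 74550 Ω.
75970 Ω lies outside that range.

no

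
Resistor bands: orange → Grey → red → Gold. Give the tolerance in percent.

±5%

The last band, gold, is the tolerance band.
Gold corresponds to ±5%.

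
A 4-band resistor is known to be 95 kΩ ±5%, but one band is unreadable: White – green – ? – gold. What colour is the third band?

orange

95000 Ω = 95 × 10^3.
The third band is the multiplier, 10^3, which is orange.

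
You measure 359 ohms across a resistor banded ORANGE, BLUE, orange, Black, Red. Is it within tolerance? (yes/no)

yes

Orange → 3 (first significant figure)
Blue → 6 (second significant figure)
Orange → 3 (third significant figure)
Black → ×1 multiplier
Red → ±2% tolerance
363 × 1 = 363 Ω
Allowed range: 355.74 Ω to 370.26 Ω.
359 ohms lies inside that range.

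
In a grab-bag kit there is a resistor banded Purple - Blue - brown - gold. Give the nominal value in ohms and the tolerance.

Violet → 7 (first significant figure)
Blue → 6 (second significant figure)
Brown → ×10 multiplier
Gold → ±5% tolerance
76 × 10 = 760 Ω

760 Ω ±5%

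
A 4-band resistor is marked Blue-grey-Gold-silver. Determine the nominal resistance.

6.8 Ω

Blue → 6 (first significant figure)
Grey → 8 (second significant figure)
Gold → ×0.1 multiplier
68 × 0.1 = 6.8 Ω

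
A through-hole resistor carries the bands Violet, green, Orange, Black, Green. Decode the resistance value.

753 Ω

Violet → 7 (first significant figure)
Green → 5 (second significant figure)
Orange → 3 (third significant figure)
Black → ×1 multiplier
753 × 1 = 753 Ω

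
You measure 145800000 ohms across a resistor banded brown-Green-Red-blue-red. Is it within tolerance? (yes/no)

Brown → 1 (first significant figure)
Green → 5 (second significant figure)
Red → 2 (third significant figure)
Blue → ×10^6 multiplier
Red → ±2% tolerance
152 × 1000000 = 152000000 Ω
Allowed range: 148960000 Ω to 155040000 Ω.
145800000 ohms lies outside that range.

no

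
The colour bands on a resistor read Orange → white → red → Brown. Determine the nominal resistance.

Orange → 3 (first significant figure)
White → 9 (second significant figure)
Red → ×10^2 multiplier
39 × 100 = 3900 Ω

3900 Ω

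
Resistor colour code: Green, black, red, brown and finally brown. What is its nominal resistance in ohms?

Green → 5 (first significant figure)
Black → 0 (second significant figure)
Red → 2 (third significant figure)
Brown → ×10 multiplier
502 × 10 = 5020 Ω

5020 Ω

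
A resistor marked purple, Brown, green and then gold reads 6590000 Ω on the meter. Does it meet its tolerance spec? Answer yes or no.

no

Violet → 7 (first significant figure)
Brown → 1 (second significant figure)
Green → ×10^5 multiplier
Gold → ±5% tolerance
71 × 100000 = 7100000 Ω
Allowed range: 6745000 Ω to 7455000 Ω.
6590000 Ω lies outside that range.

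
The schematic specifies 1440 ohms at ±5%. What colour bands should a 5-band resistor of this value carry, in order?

brown, yellow, yellow, brown, gold

1440 Ω = 144 × 10^1.
1 → brown
4 → yellow
4 → yellow
Multiplier 10^1 → brown.
±5% tolerance → gold.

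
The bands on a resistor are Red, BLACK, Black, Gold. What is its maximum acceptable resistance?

21 Ω

Red → 2 (first significant figure)
Black → 0 (second significant figure)
Black → ×1 multiplier
Gold → ±5% tolerance
20 × 1 = 20 Ω
Maximum = 20 × (1 + 5/100) = 21 Ω.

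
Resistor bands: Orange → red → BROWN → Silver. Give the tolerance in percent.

The last band, silver, is the tolerance band.
Silver corresponds to ±10%.

±10%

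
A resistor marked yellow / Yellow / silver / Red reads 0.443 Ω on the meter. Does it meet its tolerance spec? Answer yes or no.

yes

Yellow → 4 (first significant figure)
Yellow → 4 (second significant figure)
Silver → ×0.01 multiplier
Red → ±2% tolerance
44 × 0.01 = 0.44 Ω
Allowed range: 0.4312 Ω to 0.4488 Ω.
0.443 Ω lies inside that range.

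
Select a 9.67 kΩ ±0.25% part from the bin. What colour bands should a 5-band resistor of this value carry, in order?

white, blue, violet, brown, blue

9670 Ω = 967 × 10^1.
9 → white
6 → blue
7 → violet
Multiplier 10^1 → brown.
±0.25% tolerance → blue.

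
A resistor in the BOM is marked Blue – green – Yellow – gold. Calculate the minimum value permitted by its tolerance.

617500 Ω

Blue → 6 (first significant figure)
Green → 5 (second significant figure)
Yellow → ×10^4 multiplier
Gold → ±5% tolerance
65 × 10000 = 650000 Ω
Minimum = 650000 × (1 − 5/100) = 617500 Ω.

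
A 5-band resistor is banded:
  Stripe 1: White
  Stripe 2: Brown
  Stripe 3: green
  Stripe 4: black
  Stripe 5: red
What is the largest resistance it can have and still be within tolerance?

White → 9 (first significant figure)
Brown → 1 (second significant figure)
Green → 5 (third significant figure)
Black → ×1 multiplier
Red → ±2% tolerance
915 × 1 = 915 Ω
Largest = 915 × (1 + 2/100) = 933.3 Ω.

933.3 Ω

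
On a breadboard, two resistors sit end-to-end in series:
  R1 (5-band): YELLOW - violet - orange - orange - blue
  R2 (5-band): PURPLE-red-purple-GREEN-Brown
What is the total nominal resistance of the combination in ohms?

R1: yellow, violet, orange → 473; orange ×10^3 → 473000 Ω.
R2: violet, red, violet → 727; green ×10^5 → 72700000 Ω.
Series: 473000 + 72700000 = 73173000 Ω.

73173000 Ω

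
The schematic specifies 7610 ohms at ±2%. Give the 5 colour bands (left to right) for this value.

7610 Ω = 761 × 10^1.
7 → violet
6 → blue
1 → brown
Multiplier 10^1 → brown.
±2% tolerance → red.

violet, blue, brown, brown, red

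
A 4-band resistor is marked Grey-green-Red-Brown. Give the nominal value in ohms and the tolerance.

Grey → 8 (first significant figure)
Green → 5 (second significant figure)
Red → ×10^2 multiplier
Brown → ±1% tolerance
85 × 100 = 8500 Ω

8500 Ω ±1%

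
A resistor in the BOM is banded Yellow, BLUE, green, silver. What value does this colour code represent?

4600000 Ω

Yellow → 4 (first significant figure)
Blue → 6 (second significant figure)
Green → ×10^5 multiplier
46 × 100000 = 4600000 Ω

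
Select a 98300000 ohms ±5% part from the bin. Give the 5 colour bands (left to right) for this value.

white, grey, orange, green, gold

98300000 Ω = 983 × 10^5.
9 → white
8 → grey
3 → orange
Multiplier 10^5 → green.
±5% tolerance → gold.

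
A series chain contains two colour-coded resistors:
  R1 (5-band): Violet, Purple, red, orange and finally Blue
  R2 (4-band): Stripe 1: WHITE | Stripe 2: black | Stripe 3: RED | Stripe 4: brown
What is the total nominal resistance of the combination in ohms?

R1: violet, violet, red → 772; orange ×10^3 → 772000 Ω.
R2: white, black → 90; red ×10^2 → 9000 Ω.
Series: 772000 + 9000 = 781000 Ω.

781000 Ω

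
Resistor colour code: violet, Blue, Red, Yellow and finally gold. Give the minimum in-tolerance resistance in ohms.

Violet → 7 (first significant figure)
Blue → 6 (second significant figure)
Red → 2 (third significant figure)
Yellow → ×10^4 multiplier
Gold → ±5% tolerance
762 × 10000 = 7620000 Ω
Minimum = 7620000 × (1 − 5/100) = 7239000 Ω.

7239000 Ω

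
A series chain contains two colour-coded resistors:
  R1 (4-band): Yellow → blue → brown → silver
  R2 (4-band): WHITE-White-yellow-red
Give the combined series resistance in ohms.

990460 Ω

R1: yellow, blue → 46; brown ×10 → 460 Ω.
R2: white, white → 99; yellow ×10^4 → 990000 Ω.
Series: 460 + 990000 = 990460 Ω.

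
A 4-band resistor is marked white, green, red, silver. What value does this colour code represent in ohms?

9500 Ω

White → 9 (first significant figure)
Green → 5 (second significant figure)
Red → ×10^2 multiplier
95 × 100 = 9500 Ω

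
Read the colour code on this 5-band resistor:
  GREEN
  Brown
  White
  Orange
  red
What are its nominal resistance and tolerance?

519000 Ω ±2%

Green → 5 (first significant figure)
Brown → 1 (second significant figure)
White → 9 (third significant figure)
Orange → ×10^3 multiplier
Red → ±2% tolerance
519 × 1000 = 519000 Ω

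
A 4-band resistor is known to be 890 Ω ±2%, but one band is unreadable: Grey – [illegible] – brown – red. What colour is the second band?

white

890 Ω = 89 × 10^1.
The second band gives digit 9 of the significand, and 9 is white.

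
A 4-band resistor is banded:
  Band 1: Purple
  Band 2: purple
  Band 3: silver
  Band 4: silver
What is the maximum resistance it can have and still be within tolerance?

0.847 Ω

Violet → 7 (first significant figure)
Violet → 7 (second significant figure)
Silver → ×0.01 multiplier
Silver → ±10% tolerance
77 × 0.01 = 0.77 Ω
Maximum = 0.77 × (1 + 10/100) = 0.847 Ω.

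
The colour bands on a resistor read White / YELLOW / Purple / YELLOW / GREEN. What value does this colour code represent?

9470000 Ω

White → 9 (first significant figure)
Yellow → 4 (second significant figure)
Violet → 7 (third significant figure)
Yellow → ×10^4 multiplier
947 × 10000 = 9470000 Ω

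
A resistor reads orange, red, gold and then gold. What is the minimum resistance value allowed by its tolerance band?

Orange → 3 (first significant figure)
Red → 2 (second significant figure)
Gold → ×0.1 multiplier
Gold → ±5% tolerance
32 × 0.1 = 3.2 Ω
Minimum = 3.2 × (1 − 5/100) = 3.04 Ω.

3.04 Ω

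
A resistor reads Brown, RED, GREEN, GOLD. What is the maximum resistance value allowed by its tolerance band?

1260000 Ω

Brown → 1 (first significant figure)
Red → 2 (second significant figure)
Green → ×10^5 multiplier
Gold → ±5% tolerance
12 × 100000 = 1200000 Ω
Maximum = 1200000 × (1 + 5/100) = 1260000 Ω.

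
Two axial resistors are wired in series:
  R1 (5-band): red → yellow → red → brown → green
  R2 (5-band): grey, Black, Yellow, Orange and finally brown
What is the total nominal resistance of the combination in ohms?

R1: red, yellow, red → 242; brown ×10 → 2420 Ω.
R2: grey, black, yellow → 804; orange ×10^3 → 804000 Ω.
Series: 2420 + 804000 = 806420 Ω.

806420 Ω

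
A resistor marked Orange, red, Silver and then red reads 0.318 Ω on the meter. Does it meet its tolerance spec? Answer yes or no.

yes

Orange → 3 (first significant figure)
Red → 2 (second significant figure)
Silver → ×0.01 multiplier
Red → ±2% tolerance
32 × 0.01 = 0.32 Ω
Allowed range: 0.3136 Ω to 0.3264 Ω.
0.318 Ω lies inside that range.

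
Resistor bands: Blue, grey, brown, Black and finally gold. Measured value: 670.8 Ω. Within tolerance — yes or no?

yes

Blue → 6 (first significant figure)
Grey → 8 (second significant figure)
Brown → 1 (third significant figure)
Black → ×1 multiplier
Gold → ±5% tolerance
681 × 1 = 681 Ω
Allowed range: 646.95 Ω to 715.05 Ω.
670.8 Ω lies inside that range.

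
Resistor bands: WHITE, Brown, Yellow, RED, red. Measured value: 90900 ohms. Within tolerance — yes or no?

White → 9 (first significant figure)
Brown → 1 (second significant figure)
Yellow → 4 (third significant figure)
Red → ×10^2 multiplier
Red → ±2% tolerance
914 × 100 = 91400 Ω
Allowed range: 89572 Ω to 93228 Ω.
90900 ohms lies inside that range.

yes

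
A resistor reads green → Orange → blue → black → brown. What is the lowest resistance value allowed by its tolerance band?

530.64 Ω

Green → 5 (first significant figure)
Orange → 3 (second significant figure)
Blue → 6 (third significant figure)
Black → ×1 multiplier
Brown → ±1% tolerance
536 × 1 = 536 Ω
Lowest = 536 × (1 − 1/100) = 530.64 Ω.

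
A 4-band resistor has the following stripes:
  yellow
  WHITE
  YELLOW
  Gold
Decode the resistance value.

490000 Ω

Yellow → 4 (first significant figure)
White → 9 (second significant figure)
Yellow → ×10^4 multiplier
49 × 10000 = 490000 Ω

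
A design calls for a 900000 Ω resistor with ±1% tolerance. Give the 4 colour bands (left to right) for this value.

white, black, yellow, brown

900000 Ω = 90 × 10^4.
9 → white
0 → black
Multiplier 10^4 → yellow.
±1% tolerance → brown.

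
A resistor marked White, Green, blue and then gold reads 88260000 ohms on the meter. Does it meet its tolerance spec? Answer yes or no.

no

White → 9 (first significant figure)
Green → 5 (second significant figure)
Blue → ×10^6 multiplier
Gold → ±5% tolerance
95 × 1000000 = 95000000 Ω
Allowed range: 90250000 Ω to 99750000 Ω.
88260000 ohms lies outside that range.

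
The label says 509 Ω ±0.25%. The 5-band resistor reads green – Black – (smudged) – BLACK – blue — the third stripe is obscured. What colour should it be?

white

509 Ω = 509 × 10^0.
The third band gives digit 9 of the significand, and 9 is white.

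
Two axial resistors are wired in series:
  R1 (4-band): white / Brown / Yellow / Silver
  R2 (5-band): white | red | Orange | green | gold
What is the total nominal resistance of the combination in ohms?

93210000 Ω

R1: white, brown → 91; yellow ×10^4 → 910000 Ω.
R2: white, red, orange → 923; green ×10^5 → 92300000 Ω.
Series: 910000 + 92300000 = 93210000 Ω.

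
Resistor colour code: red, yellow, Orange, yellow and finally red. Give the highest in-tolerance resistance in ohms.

Red → 2 (first significant figure)
Yellow → 4 (second significant figure)
Orange → 3 (third significant figure)
Yellow → ×10^4 multiplier
Red → ±2% tolerance
243 × 10000 = 2430000 Ω
Highest = 2430000 × (1 + 2/100) = 2478600 Ω.

2478600 Ω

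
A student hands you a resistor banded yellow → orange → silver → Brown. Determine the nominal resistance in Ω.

Yellow → 4 (first significant figure)
Orange → 3 (second significant figure)
Silver → ×0.01 multiplier
43 × 0.01 = 0.43 Ω

0.43 Ω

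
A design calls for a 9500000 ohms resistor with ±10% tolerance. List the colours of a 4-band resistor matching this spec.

white, green, green, silver

9500000 Ω = 95 × 10^5.
9 → white
5 → green
Multiplier 10^5 → green.
±10% tolerance → silver.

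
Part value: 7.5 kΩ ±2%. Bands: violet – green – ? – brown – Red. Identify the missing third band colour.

black

7500 Ω = 750 × 10^1.
The third band gives digit 0 of the significand, and 0 is black.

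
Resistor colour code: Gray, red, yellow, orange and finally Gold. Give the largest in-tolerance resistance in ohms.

Grey → 8 (first significant figure)
Red → 2 (second significant figure)
Yellow → 4 (third significant figure)
Orange → ×10^3 multiplier
Gold → ±5% tolerance
824 × 1000 = 824000 Ω
Largest = 824000 × (1 + 5/100) = 865200 Ω.

865200 Ω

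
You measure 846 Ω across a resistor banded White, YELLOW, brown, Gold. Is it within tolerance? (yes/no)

White → 9 (first significant figure)
Yellow → 4 (second significant figure)
Brown → ×10 multiplier
Gold → ±5% tolerance
94 × 10 = 940 Ω
Allowed range: 893 Ω to 987 Ω.
846 Ω lies outside that range.

no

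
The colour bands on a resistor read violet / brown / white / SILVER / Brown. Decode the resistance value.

7.19 Ω

Violet → 7 (first significant figure)
Brown → 1 (second significant figure)
White → 9 (third significant figure)
Silver → ×0.01 multiplier
719 × 0.01 = 7.19 Ω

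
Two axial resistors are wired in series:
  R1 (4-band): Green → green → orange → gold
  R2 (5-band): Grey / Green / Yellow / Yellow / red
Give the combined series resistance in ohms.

R1: green, green → 55; orange ×10^3 → 55000 Ω.
R2: grey, green, yellow → 854; yellow ×10^4 → 8540000 Ω.
Series: 55000 + 8540000 = 8595000 Ω.

8595000 Ω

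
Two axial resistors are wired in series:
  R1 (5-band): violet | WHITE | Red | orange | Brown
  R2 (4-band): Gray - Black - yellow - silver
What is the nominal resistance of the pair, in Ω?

1592000 Ω

R1: violet, white, red → 792; orange ×10^3 → 792000 Ω.
R2: grey, black → 80; yellow ×10^4 → 800000 Ω.
Series: 792000 + 800000 = 1592000 Ω.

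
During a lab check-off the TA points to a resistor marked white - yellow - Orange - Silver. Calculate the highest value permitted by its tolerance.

White → 9 (first significant figure)
Yellow → 4 (second significant figure)
Orange → ×10^3 multiplier
Silver → ±10% tolerance
94 × 1000 = 94000 Ω
Highest = 94000 × (1 + 10/100) = 103400 Ω.

103400 Ω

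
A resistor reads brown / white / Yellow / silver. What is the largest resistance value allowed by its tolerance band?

209000 Ω

Brown → 1 (first significant figure)
White → 9 (second significant figure)
Yellow → ×10^4 multiplier
Silver → ±10% tolerance
19 × 10000 = 190000 Ω
Largest = 190000 × (1 + 10/100) = 209000 Ω.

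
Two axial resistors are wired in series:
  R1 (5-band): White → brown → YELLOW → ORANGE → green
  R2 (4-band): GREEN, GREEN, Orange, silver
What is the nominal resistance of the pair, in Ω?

R1: white, brown, yellow → 914; orange ×10^3 → 914000 Ω.
R2: green, green → 55; orange ×10^3 → 55000 Ω.
Series: 914000 + 55000 = 969000 Ω.

969000 Ω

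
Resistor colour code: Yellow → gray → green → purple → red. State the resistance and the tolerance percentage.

4850000000 Ω ±2%

Yellow → 4 (first significant figure)
Grey → 8 (second significant figure)
Green → 5 (third significant figure)
Violet → ×10^7 multiplier
Red → ±2% tolerance
485 × 10000000 = 4850000000 Ω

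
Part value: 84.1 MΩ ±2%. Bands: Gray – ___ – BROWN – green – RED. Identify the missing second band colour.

yellow

84100000 Ω = 841 × 10^5.
The second band gives digit 4 of the significand, and 4 is yellow.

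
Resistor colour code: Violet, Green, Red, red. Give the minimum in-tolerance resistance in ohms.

7350 Ω

Violet → 7 (first significant figure)
Green → 5 (second significant figure)
Red → ×10^2 multiplier
Red → ±2% tolerance
75 × 100 = 7500 Ω
Minimum = 7500 × (1 − 2/100) = 7350 Ω.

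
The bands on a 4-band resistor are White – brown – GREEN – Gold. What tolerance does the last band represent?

±5%

The last band, gold, is the tolerance band.
Gold corresponds to ±5%.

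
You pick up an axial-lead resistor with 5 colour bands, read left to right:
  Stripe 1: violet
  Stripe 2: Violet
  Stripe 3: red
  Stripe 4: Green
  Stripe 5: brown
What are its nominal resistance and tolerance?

Violet → 7 (first significant figure)
Violet → 7 (second significant figure)
Red → 2 (third significant figure)
Green → ×10^5 multiplier
Brown → ±1% tolerance
772 × 100000 = 77200000 Ω

77200000 Ω ±1%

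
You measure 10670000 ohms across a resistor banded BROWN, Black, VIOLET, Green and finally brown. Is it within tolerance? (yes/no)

yes

Brown → 1 (first significant figure)
Black → 0 (second significant figure)
Violet → 7 (third significant figure)
Green → ×10^5 multiplier
Brown → ±1% tolerance
107 × 100000 = 10700000 Ω
Allowed range: 10593000 Ω to 10807000 Ω.
10670000 ohms lies inside that range.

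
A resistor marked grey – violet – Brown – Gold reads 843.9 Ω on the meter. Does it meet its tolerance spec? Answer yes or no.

Grey → 8 (first significant figure)
Violet → 7 (second significant figure)
Brown → ×10 multiplier
Gold → ±5% tolerance
87 × 10 = 870 Ω
Allowed range: 826.5 Ω to 913.5 Ω.
843.9 Ω lies inside that range.

yes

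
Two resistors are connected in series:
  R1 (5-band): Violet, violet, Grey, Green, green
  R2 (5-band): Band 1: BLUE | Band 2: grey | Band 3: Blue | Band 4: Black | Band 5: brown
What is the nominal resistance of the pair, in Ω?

R1: violet, violet, grey → 778; green ×10^5 → 77800000 Ω.
R2: blue, grey, blue → 686; black ×1 → 686 Ω.
Series: 77800000 + 686 = 77800686 Ω.

77800686 Ω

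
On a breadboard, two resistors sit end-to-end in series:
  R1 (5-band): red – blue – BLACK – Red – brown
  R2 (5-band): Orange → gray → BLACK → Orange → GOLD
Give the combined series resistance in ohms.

406000 Ω

R1: red, blue, black → 260; red ×10^2 → 26000 Ω.
R2: orange, grey, black → 380; orange ×10^3 → 380000 Ω.
Series: 26000 + 380000 = 406000 Ω.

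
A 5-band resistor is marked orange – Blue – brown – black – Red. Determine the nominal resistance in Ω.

361 Ω

Orange → 3 (first significant figure)
Blue → 6 (second significant figure)
Brown → 1 (third significant figure)
Black → ×1 multiplier
361 × 1 = 361 Ω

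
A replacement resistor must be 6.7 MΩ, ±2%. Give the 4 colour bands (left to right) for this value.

blue, violet, green, red

6700000 Ω = 67 × 10^5.
6 → blue
7 → violet
Multiplier 10^5 → green.
±2% tolerance → red.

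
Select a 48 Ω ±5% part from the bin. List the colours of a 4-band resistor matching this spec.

yellow, grey, black, gold

48 Ω = 48 × 10^0.
4 → yellow
8 → grey
Multiplier 10^0 → black.
±5% tolerance → gold.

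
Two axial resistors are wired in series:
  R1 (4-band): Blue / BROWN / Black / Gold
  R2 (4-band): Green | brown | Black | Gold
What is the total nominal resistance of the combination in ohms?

R1: blue, brown → 61; black ×1 → 61 Ω.
R2: green, brown → 51; black ×1 → 51 Ω.
Series: 61 + 51 = 112 Ω.

112 Ω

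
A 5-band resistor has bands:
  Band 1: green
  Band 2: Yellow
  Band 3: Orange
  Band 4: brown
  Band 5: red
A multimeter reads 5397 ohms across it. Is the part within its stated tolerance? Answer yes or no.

Green → 5 (first significant figure)
Yellow → 4 (second significant figure)
Orange → 3 (third significant figure)
Brown → ×10 multiplier
Red → ±2% tolerance
543 × 10 = 5430 Ω
Allowed range: 5321.4 Ω to 5538.6 Ω.
5397 ohms lies inside that range.

yes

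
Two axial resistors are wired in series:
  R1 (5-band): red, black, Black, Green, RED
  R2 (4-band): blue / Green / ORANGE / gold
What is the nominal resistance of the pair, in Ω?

R1: red, black, black → 200; green ×10^5 → 20000000 Ω.
R2: blue, green → 65; orange ×10^3 → 65000 Ω.
Series: 20000000 + 65000 = 20065000 Ω.

20065000 Ω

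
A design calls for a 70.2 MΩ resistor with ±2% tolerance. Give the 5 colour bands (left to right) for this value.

violet, black, red, green, red

70200000 Ω = 702 × 10^5.
7 → violet
0 → black
2 → red
Multiplier 10^5 → green.
±2% tolerance → red.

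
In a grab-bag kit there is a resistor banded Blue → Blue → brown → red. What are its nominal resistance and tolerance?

660 Ω ±2%

Blue → 6 (first significant figure)
Blue → 6 (second significant figure)
Brown → ×10 multiplier
Red → ±2% tolerance
66 × 10 = 660 Ω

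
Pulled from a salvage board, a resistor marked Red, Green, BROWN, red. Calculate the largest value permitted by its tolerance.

255 Ω

Red → 2 (first significant figure)
Green → 5 (second significant figure)
Brown → ×10 multiplier
Red → ±2% tolerance
25 × 10 = 250 Ω
Largest = 250 × (1 + 2/100) = 255 Ω.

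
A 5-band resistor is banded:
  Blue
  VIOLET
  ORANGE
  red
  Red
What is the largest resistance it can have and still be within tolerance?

68646 Ω

Blue → 6 (first significant figure)
Violet → 7 (second significant figure)
Orange → 3 (third significant figure)
Red → ×10^2 multiplier
Red → ±2% tolerance
673 × 100 = 67300 Ω
Largest = 67300 × (1 + 2/100) = 68646 Ω.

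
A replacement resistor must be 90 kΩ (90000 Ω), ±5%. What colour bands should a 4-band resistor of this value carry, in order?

90000 Ω = 90 × 10^3.
9 → white
0 → black
Multiplier 10^3 → orange.
±5% tolerance → gold.

white, black, orange, gold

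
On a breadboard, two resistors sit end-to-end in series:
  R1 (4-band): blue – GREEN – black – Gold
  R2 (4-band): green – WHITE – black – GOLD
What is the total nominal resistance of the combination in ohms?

124 Ω

R1: blue, green → 65; black ×1 → 65 Ω.
R2: green, white → 59; black ×1 → 59 Ω.
Series: 65 + 59 = 124 Ω.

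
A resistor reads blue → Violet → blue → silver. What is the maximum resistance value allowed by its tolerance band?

Blue → 6 (first significant figure)
Violet → 7 (second significant figure)
Blue → ×10^6 multiplier
Silver → ±10% tolerance
67 × 1000000 = 67000000 Ω
Maximum = 67000000 × (1 + 10/100) = 73700000 Ω.

73700000 Ω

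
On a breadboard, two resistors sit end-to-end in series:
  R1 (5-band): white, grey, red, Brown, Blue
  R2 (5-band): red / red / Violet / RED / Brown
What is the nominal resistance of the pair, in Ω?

R1: white, grey, red → 982; brown ×10 → 9820 Ω.
R2: red, red, violet → 227; red ×10^2 → 22700 Ω.
Series: 9820 + 22700 = 32520 Ω.

32520 Ω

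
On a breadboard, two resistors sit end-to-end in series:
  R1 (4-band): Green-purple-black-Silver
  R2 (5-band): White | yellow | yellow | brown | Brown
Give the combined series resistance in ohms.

9497 Ω

R1: green, violet → 57; black ×1 → 57 Ω.
R2: white, yellow, yellow → 944; brown ×10 → 9440 Ω.
Series: 57 + 9440 = 9497 Ω.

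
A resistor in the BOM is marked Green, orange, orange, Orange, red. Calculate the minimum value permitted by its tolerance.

Green → 5 (first significant figure)
Orange → 3 (second significant figure)
Orange → 3 (third significant figure)
Orange → ×10^3 multiplier
Red → ±2% tolerance
533 × 1000 = 533000 Ω
Minimum = 533000 × (1 − 2/100) = 522340 Ω.

522340 Ω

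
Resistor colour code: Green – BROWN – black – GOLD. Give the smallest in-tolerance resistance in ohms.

Green → 5 (first significant figure)
Brown → 1 (second significant figure)
Black → ×1 multiplier
Gold → ±5% tolerance
51 × 1 = 51 Ω
Smallest = 51 × (1 − 5/100) = 48.45 Ω.

48.45 Ω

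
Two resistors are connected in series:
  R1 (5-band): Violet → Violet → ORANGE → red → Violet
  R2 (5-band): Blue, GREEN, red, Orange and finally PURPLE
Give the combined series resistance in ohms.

729300 Ω

R1: violet, violet, orange → 773; red ×10^2 → 77300 Ω.
R2: blue, green, red → 652; orange ×10^3 → 652000 Ω.
Series: 77300 + 652000 = 729300 Ω.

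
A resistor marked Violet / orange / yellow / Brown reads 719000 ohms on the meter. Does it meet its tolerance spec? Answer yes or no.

no

Violet → 7 (first significant figure)
Orange → 3 (second significant figure)
Yellow → ×10^4 multiplier
Brown → ±1% tolerance
73 × 10000 = 730000 Ω
Allowed range: 722700 Ω to 737300 Ω.
719000 ohms lies outside that range.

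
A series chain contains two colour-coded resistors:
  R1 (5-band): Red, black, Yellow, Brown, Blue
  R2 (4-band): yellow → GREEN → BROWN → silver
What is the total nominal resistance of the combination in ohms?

R1: red, black, yellow → 204; brown ×10 → 2040 Ω.
R2: yellow, green → 45; brown ×10 → 450 Ω.
Series: 2040 + 450 = 2490 Ω.

2490 Ω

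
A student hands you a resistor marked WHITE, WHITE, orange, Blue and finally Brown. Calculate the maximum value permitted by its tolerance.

1002930000 Ω

White → 9 (first significant figure)
White → 9 (second significant figure)
Orange → 3 (third significant figure)
Blue → ×10^6 multiplier
Brown → ±1% tolerance
993 × 1000000 = 993000000 Ω
Maximum = 993000000 × (1 + 1/100) = 1002930000 Ω.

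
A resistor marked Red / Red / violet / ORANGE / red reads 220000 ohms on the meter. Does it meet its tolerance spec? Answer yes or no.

Red → 2 (first significant figure)
Red → 2 (second significant figure)
Violet → 7 (third significant figure)
Orange → ×10^3 multiplier
Red → ±2% tolerance
227 × 1000 = 227000 Ω
Allowed range: 222460 Ω to 231540 Ω.
220000 ohms lies outside that range.

no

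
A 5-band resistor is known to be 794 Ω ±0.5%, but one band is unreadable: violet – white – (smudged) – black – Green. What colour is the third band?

794 Ω = 794 × 10^0.
The third band gives digit 4 of the significand, and 4 is yellow.

yellow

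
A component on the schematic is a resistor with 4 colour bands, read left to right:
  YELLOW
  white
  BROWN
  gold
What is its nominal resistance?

490 Ω

Yellow → 4 (first significant figure)
White → 9 (second significant figure)
Brown → ×10 multiplier
49 × 10 = 490 Ω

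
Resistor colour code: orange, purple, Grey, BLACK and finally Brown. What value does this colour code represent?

Orange → 3 (first significant figure)
Violet → 7 (second significant figure)
Grey → 8 (third significant figure)
Black → ×1 multiplier
378 × 1 = 378 Ω

378 Ω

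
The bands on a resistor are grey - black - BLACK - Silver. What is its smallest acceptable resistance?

Grey → 8 (first significant figure)
Black → 0 (second significant figure)
Black → ×1 multiplier
Silver → ±10% tolerance
80 × 1 = 80 Ω
Smallest = 80 × (1 − 10/100) = 72 Ω.

72 Ω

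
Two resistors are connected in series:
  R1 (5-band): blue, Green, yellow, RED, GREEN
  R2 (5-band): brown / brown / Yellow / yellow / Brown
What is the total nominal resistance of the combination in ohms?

1205400 Ω

R1: blue, green, yellow → 654; red ×10^2 → 65400 Ω.
R2: brown, brown, yellow → 114; yellow ×10^4 → 1140000 Ω.
Series: 65400 + 1140000 = 1205400 Ω.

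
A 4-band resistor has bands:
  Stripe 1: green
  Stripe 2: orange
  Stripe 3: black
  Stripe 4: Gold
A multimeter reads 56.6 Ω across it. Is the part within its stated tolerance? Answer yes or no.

Green → 5 (first significant figure)
Orange → 3 (second significant figure)
Black → ×1 multiplier
Gold → ±5% tolerance
53 × 1 = 53 Ω
Allowed range: 50.35 Ω to 55.65 Ω.
56.6 Ω lies outside that range.

no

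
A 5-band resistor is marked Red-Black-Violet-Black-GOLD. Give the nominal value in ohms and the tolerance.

Red → 2 (first significant figure)
Black → 0 (second significant figure)
Violet → 7 (third significant figure)
Black → ×1 multiplier
Gold → ±5% tolerance
207 × 1 = 207 Ω

207 Ω ±5%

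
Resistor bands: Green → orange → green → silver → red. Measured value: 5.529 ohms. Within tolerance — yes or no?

Green → 5 (first significant figure)
Orange → 3 (second significant figure)
Green → 5 (third significant figure)
Silver → ×0.01 multiplier
Red → ±2% tolerance
535 × 0.01 = 5.35 Ω
Allowed range: 5.243 Ω to 5.457 Ω.
5.529 ohms lies outside that range.

no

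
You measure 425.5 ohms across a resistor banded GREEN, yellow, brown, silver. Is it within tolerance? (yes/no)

no

Green → 5 (first significant figure)
Yellow → 4 (second significant figure)
Brown → ×10 multiplier
Silver → ±10% tolerance
54 × 10 = 540 Ω
Allowed range: 486 Ω to 594 Ω.
425.5 ohms lies outside that range.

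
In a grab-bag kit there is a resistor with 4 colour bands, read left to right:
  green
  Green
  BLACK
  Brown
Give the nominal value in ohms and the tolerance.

Green → 5 (first significant figure)
Green → 5 (second significant figure)
Black → ×1 multiplier
Brown → ±1% tolerance
55 × 1 = 55 Ω

55 Ω ±1%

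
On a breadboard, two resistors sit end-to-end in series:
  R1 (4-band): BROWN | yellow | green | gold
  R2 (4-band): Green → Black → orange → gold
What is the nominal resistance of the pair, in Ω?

R1: brown, yellow → 14; green ×10^5 → 1400000 Ω.
R2: green, black → 50; orange ×10^3 → 50000 Ω.
Series: 1400000 + 50000 = 1450000 Ω.

1450000 Ω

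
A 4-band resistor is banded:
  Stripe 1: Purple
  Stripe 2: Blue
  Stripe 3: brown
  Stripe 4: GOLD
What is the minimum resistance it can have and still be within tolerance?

722 Ω

Violet → 7 (first significant figure)
Blue → 6 (second significant figure)
Brown → ×10 multiplier
Gold → ±5% tolerance
76 × 10 = 760 Ω
Minimum = 760 × (1 − 5/100) = 722 Ω.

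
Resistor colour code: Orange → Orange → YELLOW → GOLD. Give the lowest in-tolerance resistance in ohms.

Orange → 3 (first significant figure)
Orange → 3 (second significant figure)
Yellow → ×10^4 multiplier
Gold → ±5% tolerance
33 × 10000 = 330000 Ω
Lowest = 330000 × (1 − 5/100) = 313500 Ω.

313500 Ω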